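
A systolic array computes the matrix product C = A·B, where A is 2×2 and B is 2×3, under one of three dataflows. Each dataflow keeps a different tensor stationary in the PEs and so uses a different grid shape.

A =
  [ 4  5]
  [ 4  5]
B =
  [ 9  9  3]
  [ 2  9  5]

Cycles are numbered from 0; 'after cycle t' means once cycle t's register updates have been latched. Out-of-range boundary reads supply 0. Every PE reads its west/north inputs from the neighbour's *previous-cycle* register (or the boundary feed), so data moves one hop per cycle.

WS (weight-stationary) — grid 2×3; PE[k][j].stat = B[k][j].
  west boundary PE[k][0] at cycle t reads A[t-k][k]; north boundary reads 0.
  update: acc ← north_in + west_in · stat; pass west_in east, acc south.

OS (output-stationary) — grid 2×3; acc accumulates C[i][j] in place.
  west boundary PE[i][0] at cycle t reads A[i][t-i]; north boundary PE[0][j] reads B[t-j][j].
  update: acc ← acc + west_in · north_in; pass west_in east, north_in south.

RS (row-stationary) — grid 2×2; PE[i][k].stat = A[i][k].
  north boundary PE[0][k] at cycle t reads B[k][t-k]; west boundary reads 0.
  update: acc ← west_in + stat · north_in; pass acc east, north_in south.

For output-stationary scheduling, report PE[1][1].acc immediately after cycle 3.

PE[1][1].acc = 81

Tracing OS — 2×3 array, target PE[1][1]:
  @0  [0,1]  acc 0  |  →0  ↓0
  @0  [1,0]  acc 0  |  →0  ↓0
  @0  [1,1]  acc 0  |  →0  ↓0
  @1  [0,1]  acc 36  |  →4  ↓9
  @1  [1,0]  acc 36  |  →4  ↓9
  @1  [1,1]  acc 0  |  →0  ↓0
  @2  [0,1]  acc 81  |  →5  ↓9
  @2  [1,0]  acc 46  |  →5  ↓2
  @2  [1,1]  acc 36  |  →4  ↓9
  @3  [0,1]  acc 81  |  →0  ↓0
  @3  [1,0]  acc 46  |  →0  ↓0
  @3  [1,1]  acc 81  |  →5  ↓9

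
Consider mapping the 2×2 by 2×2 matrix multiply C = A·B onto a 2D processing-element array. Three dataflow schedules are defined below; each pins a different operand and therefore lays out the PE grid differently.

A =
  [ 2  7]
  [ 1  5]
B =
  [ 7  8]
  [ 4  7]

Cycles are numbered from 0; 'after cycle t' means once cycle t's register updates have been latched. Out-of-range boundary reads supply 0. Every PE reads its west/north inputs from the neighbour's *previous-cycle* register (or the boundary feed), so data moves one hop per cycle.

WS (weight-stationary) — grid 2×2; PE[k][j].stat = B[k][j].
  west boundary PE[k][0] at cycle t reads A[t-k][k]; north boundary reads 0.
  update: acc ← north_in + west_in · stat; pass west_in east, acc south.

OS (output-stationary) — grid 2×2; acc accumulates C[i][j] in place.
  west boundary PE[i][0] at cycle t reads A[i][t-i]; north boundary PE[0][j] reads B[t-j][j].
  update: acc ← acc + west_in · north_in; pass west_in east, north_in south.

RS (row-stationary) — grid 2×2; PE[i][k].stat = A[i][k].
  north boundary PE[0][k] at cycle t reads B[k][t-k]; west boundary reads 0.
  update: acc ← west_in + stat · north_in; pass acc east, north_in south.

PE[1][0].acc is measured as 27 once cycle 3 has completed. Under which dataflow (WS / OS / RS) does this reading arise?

dataflow = OS

Under WS (2×2), PE[1][0]:
  c0 r1c0: 0 / 0 / 0
  c1 r1c0: 42 / 7 / 42
  c2 r1c0: 27 / 5 / 27
  c3 r1c0: 0 / 0 / 0
Under OS (2×2), PE[1][0]:
  c0 r1c0: 0 / 0 / 0
  c1 r1c0: 7 / 1 / 7
  c2 r1c0: 27 / 5 / 4
  c3 r1c0: 27 / 0 / 0
Under RS (2×2), PE[1][0]:
  c0 r1c0: 0 / 0 / 0
  c1 r1c0: 7 / 7 / 7
  c2 r1c0: 8 / 8 / 8
  c3 r1c0: 0 / 0 / 0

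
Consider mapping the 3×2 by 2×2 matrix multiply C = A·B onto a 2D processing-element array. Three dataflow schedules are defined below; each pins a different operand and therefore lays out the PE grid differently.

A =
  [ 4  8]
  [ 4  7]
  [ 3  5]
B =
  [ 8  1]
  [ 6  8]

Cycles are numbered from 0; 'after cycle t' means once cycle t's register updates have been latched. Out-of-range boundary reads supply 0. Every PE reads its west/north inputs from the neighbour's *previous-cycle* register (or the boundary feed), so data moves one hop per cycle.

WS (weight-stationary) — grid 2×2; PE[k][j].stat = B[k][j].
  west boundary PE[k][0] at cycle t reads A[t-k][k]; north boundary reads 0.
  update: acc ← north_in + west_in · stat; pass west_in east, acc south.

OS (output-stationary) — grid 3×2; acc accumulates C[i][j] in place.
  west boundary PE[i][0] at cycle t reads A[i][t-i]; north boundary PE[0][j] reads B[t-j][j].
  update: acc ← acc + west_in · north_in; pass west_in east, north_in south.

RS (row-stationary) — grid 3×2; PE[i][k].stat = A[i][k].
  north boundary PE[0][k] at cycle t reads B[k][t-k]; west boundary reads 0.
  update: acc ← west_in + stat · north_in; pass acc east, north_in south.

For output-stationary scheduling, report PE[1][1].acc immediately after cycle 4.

PE[1][1].acc = 60

OS (3×2). Following PE[1][1] plus its west/north inputs:
  cycle 0: PE[0][1] → acc 0, east 0, south 0
  cycle 0: PE[1][0] → acc 0, east 0, south 0
  cycle 0: PE[1][1] → acc 0, east 0, south 0
  cycle 1: PE[0][1] → acc 4, east 4, south 1
  cycle 1: PE[1][0] → acc 32, east 4, south 8
  cycle 1: PE[1][1] → acc 0, east 0, south 0
  cycle 2: PE[0][1] → acc 68, east 8, south 8
  cycle 2: PE[1][0] → acc 74, east 7, south 6
  cycle 2: PE[1][1] → acc 4, east 4, south 1
  cycle 3: PE[0][1] → acc 68, east 0, south 0
  cycle 3: PE[1][0] → acc 74, east 0, south 0
  cycle 3: PE[1][1] → acc 60, east 7, south 8
  cycle 4: PE[0][1] → acc 68, east 0, south 0
  cycle 4: PE[1][0] → acc 74, east 0, south 0
  cycle 4: PE[1][1] → acc 60, east 0, south 0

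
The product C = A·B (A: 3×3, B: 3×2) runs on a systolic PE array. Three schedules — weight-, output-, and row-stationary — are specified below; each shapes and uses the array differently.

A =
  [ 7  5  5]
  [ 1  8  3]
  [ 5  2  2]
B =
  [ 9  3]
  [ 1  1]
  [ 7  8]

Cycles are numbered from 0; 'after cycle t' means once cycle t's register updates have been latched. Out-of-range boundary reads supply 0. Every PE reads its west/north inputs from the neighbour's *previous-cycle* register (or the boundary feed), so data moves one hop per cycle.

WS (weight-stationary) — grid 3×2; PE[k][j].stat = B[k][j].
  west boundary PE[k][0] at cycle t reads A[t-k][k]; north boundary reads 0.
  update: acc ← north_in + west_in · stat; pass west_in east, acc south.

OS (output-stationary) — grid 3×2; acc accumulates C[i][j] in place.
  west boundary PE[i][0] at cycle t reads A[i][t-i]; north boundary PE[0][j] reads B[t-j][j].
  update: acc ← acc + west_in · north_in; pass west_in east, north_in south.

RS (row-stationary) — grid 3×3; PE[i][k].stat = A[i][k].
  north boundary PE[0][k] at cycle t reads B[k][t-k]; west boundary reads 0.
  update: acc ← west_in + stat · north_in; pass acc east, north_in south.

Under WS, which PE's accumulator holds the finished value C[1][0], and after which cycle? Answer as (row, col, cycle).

(row, col, cycle) = (2, 0, 3)

Under WS, C[1][0] lands at PE[2][0]:
  0: (2,0).acc=0  regs=<0,0>
  1: (2,0).acc=0  regs=<0,0>
  2: (2,0).acc=103  regs=<5,103>
  3: (2,0).acc=38  regs=<3,38>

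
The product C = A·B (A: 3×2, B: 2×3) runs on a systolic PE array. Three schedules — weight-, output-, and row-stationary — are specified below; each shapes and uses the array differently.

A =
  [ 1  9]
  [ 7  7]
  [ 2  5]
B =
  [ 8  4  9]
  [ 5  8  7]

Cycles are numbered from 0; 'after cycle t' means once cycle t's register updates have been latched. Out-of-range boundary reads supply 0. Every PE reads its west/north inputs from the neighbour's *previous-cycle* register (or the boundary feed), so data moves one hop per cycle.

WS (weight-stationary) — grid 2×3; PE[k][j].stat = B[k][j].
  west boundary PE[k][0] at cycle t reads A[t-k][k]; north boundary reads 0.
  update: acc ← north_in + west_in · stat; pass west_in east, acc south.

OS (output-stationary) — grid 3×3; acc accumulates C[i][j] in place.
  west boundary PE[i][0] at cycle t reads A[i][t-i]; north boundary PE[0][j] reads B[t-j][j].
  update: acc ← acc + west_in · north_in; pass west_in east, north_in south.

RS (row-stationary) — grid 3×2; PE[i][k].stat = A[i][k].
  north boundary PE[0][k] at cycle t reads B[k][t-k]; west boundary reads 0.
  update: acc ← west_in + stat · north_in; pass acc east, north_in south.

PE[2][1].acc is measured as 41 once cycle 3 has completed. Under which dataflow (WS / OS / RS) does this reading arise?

WS: PE[2][1] is outside its 2×3 grid.
Under OS (3×3), PE[2][1]:
  [0] (2,1) acc=0 (h:0 v:0)
  [1] (2,1) acc=0 (h:0 v:0)
  [2] (2,1) acc=0 (h:0 v:0)
  [3] (2,1) acc=8 (h:2 v:4)
Under RS (3×2), PE[2][1]:
  [0] (2,1) acc=0 (h:0 v:0)
  [1] (2,1) acc=0 (h:0 v:0)
  [2] (2,1) acc=0 (h:0 v:0)
  [3] (2,1) acc=41 (h:41 v:5)

dataflow = RS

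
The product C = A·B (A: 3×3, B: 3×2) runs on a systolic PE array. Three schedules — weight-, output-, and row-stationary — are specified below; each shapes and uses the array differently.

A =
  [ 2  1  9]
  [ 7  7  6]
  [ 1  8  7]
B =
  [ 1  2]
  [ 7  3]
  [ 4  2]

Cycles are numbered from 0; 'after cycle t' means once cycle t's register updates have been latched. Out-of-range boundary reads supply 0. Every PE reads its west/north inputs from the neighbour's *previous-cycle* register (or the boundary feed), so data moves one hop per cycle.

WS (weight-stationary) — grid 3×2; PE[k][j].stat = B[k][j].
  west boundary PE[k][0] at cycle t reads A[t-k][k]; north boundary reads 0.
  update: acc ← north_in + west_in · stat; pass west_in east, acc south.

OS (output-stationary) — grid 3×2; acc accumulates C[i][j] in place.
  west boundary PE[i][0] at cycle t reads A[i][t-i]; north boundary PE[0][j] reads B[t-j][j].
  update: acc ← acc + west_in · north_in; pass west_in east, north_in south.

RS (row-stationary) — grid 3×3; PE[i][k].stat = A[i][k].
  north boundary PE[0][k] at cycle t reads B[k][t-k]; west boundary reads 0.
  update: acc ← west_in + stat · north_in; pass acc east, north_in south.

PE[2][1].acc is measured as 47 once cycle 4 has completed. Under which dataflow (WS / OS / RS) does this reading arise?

WS (3×2 grid), PE[2][1]:
  c0 r2c1: 0 / 0 / 0
  c1 r2c1: 0 / 0 / 0
  c2 r2c1: 0 / 0 / 0
  c3 r2c1: 25 / 9 / 25
  c4 r2c1: 47 / 6 / 47
OS (3×2 grid), PE[2][1]:
  c0 r2c1: 0 / 0 / 0
  c1 r2c1: 0 / 0 / 0
  c2 r2c1: 0 / 0 / 0
  c3 r2c1: 2 / 1 / 2
  c4 r2c1: 26 / 8 / 3
RS (3×3 grid), PE[2][1]:
  c0 r2c1: 0 / 0 / 0
  c1 r2c1: 0 / 0 / 0
  c2 r2c1: 0 / 0 / 0
  c3 r2c1: 57 / 57 / 7
  c4 r2c1: 26 / 26 / 3

dataflow = WS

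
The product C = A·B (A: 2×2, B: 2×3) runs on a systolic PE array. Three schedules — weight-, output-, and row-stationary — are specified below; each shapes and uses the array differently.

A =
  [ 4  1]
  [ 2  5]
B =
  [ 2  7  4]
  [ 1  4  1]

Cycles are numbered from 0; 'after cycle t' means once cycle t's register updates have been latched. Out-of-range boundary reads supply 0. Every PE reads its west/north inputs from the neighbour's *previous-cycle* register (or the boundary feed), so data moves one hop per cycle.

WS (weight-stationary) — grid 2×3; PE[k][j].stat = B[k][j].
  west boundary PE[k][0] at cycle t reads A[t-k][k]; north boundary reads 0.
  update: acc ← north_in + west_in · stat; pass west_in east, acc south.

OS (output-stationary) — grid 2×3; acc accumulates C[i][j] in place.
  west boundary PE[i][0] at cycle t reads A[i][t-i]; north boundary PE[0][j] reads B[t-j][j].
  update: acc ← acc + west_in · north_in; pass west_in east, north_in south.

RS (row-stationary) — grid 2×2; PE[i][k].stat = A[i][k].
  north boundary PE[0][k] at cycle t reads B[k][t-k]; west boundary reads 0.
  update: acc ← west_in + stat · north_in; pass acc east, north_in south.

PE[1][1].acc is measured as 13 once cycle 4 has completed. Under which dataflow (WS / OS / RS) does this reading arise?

dataflow = RS

WS (2×3 grid), PE[1][1]:
  @0  [1,1]  acc 0  |  →0  ↓0
  @1  [1,1]  acc 0  |  →0  ↓0
  @2  [1,1]  acc 32  |  →1  ↓32
  @3  [1,1]  acc 34  |  →5  ↓34
  @4  [1,1]  acc 0  |  →0  ↓0
OS (2×3 grid), PE[1][1]:
  @0  [1,1]  acc 0  |  →0  ↓0
  @1  [1,1]  acc 0  |  →0  ↓0
  @2  [1,1]  acc 14  |  →2  ↓7
  @3  [1,1]  acc 34  |  →5  ↓4
  @4  [1,1]  acc 34  |  →0  ↓0
RS (2×2 grid), PE[1][1]:
  @0  [1,1]  acc 0  |  →0  ↓0
  @1  [1,1]  acc 0  |  →0  ↓0
  @2  [1,1]  acc 9  |  →9  ↓1
  @3  [1,1]  acc 34  |  →34  ↓4
  @4  [1,1]  acc 13  |  →13  ↓1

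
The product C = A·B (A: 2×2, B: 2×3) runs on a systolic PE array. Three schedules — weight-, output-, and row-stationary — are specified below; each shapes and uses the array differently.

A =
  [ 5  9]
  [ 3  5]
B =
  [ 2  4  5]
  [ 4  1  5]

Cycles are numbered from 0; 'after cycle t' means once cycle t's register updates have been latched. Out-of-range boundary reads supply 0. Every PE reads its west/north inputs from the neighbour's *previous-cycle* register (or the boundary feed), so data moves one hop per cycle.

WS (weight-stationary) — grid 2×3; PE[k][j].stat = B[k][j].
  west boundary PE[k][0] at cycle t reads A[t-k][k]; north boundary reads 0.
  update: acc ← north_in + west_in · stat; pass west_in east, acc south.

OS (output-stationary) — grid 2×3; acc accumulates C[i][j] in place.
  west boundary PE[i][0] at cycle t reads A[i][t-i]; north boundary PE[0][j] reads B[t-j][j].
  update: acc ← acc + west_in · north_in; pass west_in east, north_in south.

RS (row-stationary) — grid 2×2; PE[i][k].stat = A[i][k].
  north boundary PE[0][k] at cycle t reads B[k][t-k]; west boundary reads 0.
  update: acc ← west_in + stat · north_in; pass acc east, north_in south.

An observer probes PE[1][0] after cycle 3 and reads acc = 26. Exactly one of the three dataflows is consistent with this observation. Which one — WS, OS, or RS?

WS [2×3] PE[1][0] across cycles:
  @0  [1,0]  acc 0  |  →0  ↓0
  @1  [1,0]  acc 46  |  →9  ↓46
  @2  [1,0]  acc 26  |  →5  ↓26
  @3  [1,0]  acc 0  |  →0  ↓0
OS [2×3] PE[1][0] across cycles:
  @0  [1,0]  acc 0  |  →0  ↓0
  @1  [1,0]  acc 6  |  →3  ↓2
  @2  [1,0]  acc 26  |  →5  ↓4
  @3  [1,0]  acc 26  |  →0  ↓0
RS [2×2] PE[1][0] across cycles:
  @0  [1,0]  acc 0  |  →0  ↓0
  @1  [1,0]  acc 6  |  →6  ↓2
  @2  [1,0]  acc 12  |  →12  ↓4
  @3  [1,0]  acc 15  |  →15  ↓5

dataflow = OS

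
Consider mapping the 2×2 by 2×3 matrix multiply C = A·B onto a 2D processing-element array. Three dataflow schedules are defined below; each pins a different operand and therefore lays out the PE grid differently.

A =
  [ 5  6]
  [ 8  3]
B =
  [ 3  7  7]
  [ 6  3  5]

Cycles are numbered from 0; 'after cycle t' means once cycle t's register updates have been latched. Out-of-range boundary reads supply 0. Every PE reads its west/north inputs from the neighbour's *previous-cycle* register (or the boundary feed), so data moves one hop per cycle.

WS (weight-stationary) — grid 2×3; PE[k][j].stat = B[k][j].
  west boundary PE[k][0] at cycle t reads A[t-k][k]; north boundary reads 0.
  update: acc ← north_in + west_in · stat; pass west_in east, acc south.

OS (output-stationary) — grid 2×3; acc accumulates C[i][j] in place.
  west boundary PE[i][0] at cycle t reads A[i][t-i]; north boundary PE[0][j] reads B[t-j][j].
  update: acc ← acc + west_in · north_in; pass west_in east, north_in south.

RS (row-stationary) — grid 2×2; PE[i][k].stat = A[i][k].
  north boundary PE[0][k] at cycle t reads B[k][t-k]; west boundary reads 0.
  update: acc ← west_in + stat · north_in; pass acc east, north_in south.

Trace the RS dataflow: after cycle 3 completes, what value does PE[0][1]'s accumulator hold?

PE[0][1].acc = 65

Tracing RS — 2×2 array, target PE[0][1]:
  cycle 0: PE[0][0] → acc 15, east 15, south 3
  cycle 0: PE[0][1] → acc 0, east 0, south 0
  cycle 1: PE[0][0] → acc 35, east 35, south 7
  cycle 1: PE[0][1] → acc 51, east 51, south 6
  cycle 2: PE[0][0] → acc 35, east 35, south 7
  cycle 2: PE[0][1] → acc 53, east 53, south 3
  cycle 3: PE[0][0] → acc 0, east 0, south 0
  cycle 3: PE[0][1] → acc 65, east 65, south 5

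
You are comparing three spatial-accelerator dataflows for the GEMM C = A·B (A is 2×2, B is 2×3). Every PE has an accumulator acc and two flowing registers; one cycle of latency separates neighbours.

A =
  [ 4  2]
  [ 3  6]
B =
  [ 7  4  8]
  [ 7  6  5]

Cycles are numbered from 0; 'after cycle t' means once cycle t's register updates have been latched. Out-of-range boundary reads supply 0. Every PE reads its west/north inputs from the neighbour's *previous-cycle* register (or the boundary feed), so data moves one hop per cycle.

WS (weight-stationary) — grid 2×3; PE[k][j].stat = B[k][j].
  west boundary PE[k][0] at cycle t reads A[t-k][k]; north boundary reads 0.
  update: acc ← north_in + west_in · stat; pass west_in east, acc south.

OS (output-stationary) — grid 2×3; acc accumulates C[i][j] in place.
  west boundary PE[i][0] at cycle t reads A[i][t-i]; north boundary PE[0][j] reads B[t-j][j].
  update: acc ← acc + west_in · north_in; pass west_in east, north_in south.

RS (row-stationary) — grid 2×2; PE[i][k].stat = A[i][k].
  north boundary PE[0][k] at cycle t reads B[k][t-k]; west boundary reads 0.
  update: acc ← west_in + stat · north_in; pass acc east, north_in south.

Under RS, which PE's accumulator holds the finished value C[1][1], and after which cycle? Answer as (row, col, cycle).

(row, col, cycle) = (1, 1, 3)

RS: C[1][1] accumulates in PE[1][1]:
  cycle 0: PE[1][1] → acc 0, east 0, south 0
  cycle 1: PE[1][1] → acc 0, east 0, south 0
  cycle 2: PE[1][1] → acc 63, east 63, south 7
  cycle 3: PE[1][1] → acc 48, east 48, south 6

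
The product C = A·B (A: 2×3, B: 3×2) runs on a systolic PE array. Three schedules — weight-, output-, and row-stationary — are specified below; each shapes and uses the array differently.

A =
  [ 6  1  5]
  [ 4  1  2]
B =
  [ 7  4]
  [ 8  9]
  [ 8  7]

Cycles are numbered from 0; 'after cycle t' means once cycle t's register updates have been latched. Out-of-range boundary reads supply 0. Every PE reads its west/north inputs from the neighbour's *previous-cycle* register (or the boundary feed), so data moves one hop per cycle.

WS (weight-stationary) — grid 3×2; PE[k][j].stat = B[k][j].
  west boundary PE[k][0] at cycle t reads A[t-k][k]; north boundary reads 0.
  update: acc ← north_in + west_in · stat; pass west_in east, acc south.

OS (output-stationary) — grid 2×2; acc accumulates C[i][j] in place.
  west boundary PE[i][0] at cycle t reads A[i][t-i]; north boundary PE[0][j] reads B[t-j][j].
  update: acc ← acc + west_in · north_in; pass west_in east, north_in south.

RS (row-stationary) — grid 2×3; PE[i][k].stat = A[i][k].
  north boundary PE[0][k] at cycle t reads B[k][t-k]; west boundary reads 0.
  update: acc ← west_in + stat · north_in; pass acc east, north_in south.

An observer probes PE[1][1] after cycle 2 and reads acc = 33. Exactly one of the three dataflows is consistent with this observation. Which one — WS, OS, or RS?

dataflow = WS

Under WS (3×2), PE[1][1]:
  [0] (1,1) acc=0 (h:0 v:0)
  [1] (1,1) acc=0 (h:0 v:0)
  [2] (1,1) acc=33 (h:1 v:33)
Under OS (2×2), PE[1][1]:
  [0] (1,1) acc=0 (h:0 v:0)
  [1] (1,1) acc=0 (h:0 v:0)
  [2] (1,1) acc=16 (h:4 v:4)
Under RS (2×3), PE[1][1]:
  [0] (1,1) acc=0 (h:0 v:0)
  [1] (1,1) acc=0 (h:0 v:0)
  [2] (1,1) acc=36 (h:36 v:8)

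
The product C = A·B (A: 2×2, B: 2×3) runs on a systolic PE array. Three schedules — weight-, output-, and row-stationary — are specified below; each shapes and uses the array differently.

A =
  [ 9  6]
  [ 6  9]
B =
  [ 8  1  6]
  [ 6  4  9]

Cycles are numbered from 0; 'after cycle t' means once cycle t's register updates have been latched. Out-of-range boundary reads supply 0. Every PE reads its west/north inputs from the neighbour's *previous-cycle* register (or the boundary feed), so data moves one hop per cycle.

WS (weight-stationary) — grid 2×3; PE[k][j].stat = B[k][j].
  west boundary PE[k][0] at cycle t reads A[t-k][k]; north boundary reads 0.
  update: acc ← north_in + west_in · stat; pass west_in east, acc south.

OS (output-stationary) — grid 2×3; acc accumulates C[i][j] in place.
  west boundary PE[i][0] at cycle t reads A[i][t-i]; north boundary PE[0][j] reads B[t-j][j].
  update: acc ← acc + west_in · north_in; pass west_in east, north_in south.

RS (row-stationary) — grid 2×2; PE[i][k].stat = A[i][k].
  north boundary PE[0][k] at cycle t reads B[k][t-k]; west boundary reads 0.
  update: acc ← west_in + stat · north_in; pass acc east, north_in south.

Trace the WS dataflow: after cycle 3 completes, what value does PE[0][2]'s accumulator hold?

PE[0][2].acc = 36

WS 2×3: PE[0][2] cycle-by-cycle (with neighbour feeds):
  @0  [0,1]  acc 0  |  →0  ↓0
  @0  [0,2]  acc 0  |  →0  ↓0
  @1  [0,1]  acc 9  |  →9  ↓9
  @1  [0,2]  acc 0  |  →0  ↓0
  @2  [0,1]  acc 6  |  →6  ↓6
  @2  [0,2]  acc 54  |  →9  ↓54
  @3  [0,1]  acc 0  |  →0  ↓0
  @3  [0,2]  acc 36  |  →6  ↓36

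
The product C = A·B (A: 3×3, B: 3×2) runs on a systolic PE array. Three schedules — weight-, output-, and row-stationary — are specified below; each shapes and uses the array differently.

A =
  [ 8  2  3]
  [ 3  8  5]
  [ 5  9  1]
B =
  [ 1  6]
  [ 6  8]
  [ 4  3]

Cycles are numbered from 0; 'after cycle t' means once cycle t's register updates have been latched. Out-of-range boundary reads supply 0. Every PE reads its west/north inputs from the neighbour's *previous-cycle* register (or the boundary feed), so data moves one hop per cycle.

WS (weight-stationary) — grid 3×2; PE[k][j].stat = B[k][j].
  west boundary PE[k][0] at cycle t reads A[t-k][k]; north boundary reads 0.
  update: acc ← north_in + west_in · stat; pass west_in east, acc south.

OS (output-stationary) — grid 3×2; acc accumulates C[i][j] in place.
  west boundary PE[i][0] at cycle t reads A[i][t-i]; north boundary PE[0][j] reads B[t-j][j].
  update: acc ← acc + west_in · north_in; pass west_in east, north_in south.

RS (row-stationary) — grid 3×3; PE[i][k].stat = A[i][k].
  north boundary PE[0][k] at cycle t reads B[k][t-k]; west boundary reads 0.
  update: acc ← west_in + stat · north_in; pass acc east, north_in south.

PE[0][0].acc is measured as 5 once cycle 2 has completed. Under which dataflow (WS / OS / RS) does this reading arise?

WS [3×2] PE[0][0] across cycles:
  0: (0,0).acc=8  regs=<8,8>
  1: (0,0).acc=3  regs=<3,3>
  2: (0,0).acc=5  regs=<5,5>
OS [3×2] PE[0][0] across cycles:
  0: (0,0).acc=8  regs=<8,1>
  1: (0,0).acc=20  regs=<2,6>
  2: (0,0).acc=32  regs=<3,4>
RS [3×3] PE[0][0] across cycles:
  0: (0,0).acc=8  regs=<8,1>
  1: (0,0).acc=48  regs=<48,6>
  2: (0,0).acc=0  regs=<0,0>

dataflow = WS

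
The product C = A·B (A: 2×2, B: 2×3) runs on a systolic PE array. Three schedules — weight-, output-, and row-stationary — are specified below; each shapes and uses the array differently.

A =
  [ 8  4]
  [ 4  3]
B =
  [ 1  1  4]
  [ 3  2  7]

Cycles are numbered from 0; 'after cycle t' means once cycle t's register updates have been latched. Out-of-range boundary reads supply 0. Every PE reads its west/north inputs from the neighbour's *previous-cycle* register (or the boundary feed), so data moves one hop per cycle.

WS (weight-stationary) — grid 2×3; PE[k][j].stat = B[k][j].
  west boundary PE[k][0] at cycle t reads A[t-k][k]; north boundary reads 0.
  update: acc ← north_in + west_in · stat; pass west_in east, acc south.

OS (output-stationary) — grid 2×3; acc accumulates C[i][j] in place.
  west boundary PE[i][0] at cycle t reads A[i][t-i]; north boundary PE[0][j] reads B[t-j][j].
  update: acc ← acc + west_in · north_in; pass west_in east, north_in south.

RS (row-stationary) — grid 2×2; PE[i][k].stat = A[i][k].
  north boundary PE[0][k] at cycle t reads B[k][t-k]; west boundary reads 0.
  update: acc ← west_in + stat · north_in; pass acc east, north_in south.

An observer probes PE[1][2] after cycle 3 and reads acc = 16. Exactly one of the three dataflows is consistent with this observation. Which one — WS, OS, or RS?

— WS: 2×3; PE[1][2] trace:
  step 0 · PE1,2: acc=0; fwd→0 fwd↓0
  step 1 · PE1,2: acc=0; fwd→0 fwd↓0
  step 2 · PE1,2: acc=0; fwd→0 fwd↓0
  step 3 · PE1,2: acc=60; fwd→4 fwd↓60
— OS: 2×3; PE[1][2] trace:
  step 0 · PE1,2: acc=0; fwd→0 fwd↓0
  step 1 · PE1,2: acc=0; fwd→0 fwd↓0
  step 2 · PE1,2: acc=0; fwd→0 fwd↓0
  step 3 · PE1,2: acc=16; fwd→4 fwd↓4
RS (2×2): PE[1][2] does not exist.

dataflow = OS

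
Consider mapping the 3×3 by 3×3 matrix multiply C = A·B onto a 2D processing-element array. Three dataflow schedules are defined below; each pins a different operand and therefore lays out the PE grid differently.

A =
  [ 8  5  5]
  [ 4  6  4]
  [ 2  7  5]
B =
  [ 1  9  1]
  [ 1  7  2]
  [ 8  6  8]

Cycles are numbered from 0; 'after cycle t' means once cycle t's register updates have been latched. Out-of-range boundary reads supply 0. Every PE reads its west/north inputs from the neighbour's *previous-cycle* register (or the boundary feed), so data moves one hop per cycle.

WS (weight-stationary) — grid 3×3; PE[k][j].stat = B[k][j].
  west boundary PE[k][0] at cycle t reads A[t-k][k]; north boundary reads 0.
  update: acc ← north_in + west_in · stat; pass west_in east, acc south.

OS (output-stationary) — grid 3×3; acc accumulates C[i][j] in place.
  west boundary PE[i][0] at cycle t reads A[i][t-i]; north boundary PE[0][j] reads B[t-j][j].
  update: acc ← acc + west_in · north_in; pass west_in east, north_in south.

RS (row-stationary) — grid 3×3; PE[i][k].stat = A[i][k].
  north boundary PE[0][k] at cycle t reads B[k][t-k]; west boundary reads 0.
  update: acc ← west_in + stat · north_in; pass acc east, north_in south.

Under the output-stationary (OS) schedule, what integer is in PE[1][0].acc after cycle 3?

PE[1][0].acc = 42

OS 3×3: PE[1][0] cycle-by-cycle (with neighbour feeds):
  c0 r0c0: 8 / 8 / 1
  c0 r1c0: 0 / 0 / 0
  c1 r0c0: 13 / 5 / 1
  c1 r1c0: 4 / 4 / 1
  c2 r0c0: 53 / 5 / 8
  c2 r1c0: 10 / 6 / 1
  c3 r0c0: 53 / 0 / 0
  c3 r1c0: 42 / 4 / 8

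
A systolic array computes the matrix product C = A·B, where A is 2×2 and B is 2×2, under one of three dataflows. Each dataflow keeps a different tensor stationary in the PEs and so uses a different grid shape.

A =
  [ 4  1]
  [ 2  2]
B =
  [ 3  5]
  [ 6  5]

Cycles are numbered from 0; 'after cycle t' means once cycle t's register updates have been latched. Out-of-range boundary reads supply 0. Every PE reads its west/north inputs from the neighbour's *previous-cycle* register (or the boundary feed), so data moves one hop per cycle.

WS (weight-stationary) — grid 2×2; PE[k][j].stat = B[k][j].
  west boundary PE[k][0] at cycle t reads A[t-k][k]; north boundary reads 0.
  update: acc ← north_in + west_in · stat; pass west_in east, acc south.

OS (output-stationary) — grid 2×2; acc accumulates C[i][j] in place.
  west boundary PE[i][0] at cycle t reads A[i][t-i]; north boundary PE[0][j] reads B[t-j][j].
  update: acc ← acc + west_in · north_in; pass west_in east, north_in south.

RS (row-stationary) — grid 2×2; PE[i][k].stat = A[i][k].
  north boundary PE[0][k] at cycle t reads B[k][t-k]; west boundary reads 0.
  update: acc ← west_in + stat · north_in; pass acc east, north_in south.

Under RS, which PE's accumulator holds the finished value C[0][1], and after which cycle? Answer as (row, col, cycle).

(row, col, cycle) = (0, 1, 2)

Under RS, C[0][1] lands at PE[0][1]:
  c0 r0c1: 0 / 0 / 0
  c1 r0c1: 18 / 18 / 6
  c2 r0c1: 25 / 25 / 5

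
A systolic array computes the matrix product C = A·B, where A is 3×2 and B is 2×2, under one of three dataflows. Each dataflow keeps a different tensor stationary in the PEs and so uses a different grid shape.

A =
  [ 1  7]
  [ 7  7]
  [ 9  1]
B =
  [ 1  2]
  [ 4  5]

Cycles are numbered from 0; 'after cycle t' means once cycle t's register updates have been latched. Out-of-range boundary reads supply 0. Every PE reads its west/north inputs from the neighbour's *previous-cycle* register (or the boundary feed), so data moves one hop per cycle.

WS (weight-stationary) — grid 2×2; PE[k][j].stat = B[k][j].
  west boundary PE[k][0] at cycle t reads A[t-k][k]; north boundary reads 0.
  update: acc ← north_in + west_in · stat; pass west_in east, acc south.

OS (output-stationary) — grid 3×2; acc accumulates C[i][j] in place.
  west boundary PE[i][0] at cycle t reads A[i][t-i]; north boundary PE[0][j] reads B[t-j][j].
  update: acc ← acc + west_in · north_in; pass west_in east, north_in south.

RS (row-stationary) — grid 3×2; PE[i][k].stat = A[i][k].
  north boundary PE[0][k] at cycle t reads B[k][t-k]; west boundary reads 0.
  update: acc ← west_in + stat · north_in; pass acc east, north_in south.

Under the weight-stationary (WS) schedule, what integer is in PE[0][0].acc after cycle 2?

WS 2×2: PE[0][0] cycle-by-cycle (with neighbour feeds):
  @0  [0,0]  acc 1  |  →1  ↓1
  @1  [0,0]  acc 7  |  →7  ↓7
  @2  [0,0]  acc 9  |  →9  ↓9

PE[0][0].acc = 9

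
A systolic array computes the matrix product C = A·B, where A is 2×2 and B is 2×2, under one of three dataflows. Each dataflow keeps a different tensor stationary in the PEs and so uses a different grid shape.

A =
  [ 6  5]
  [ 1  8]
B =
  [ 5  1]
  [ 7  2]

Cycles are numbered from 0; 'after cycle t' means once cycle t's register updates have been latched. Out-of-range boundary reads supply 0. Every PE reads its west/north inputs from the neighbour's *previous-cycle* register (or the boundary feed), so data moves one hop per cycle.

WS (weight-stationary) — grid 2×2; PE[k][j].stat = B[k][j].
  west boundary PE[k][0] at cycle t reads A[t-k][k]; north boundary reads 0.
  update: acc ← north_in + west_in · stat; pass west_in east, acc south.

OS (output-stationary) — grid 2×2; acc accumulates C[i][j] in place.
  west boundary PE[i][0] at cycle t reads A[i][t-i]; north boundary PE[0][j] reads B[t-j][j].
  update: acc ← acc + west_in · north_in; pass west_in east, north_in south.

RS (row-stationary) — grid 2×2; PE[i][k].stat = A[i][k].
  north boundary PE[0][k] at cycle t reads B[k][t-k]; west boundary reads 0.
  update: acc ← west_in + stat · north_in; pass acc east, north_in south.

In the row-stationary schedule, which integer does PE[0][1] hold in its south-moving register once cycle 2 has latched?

register = 2

Tracing RS — 2×2 array, target PE[0][1]:
  0: (0,0).acc=30  regs=<30,5>
  0: (0,1).acc=0  regs=<0,0>
  1: (0,0).acc=6  regs=<6,1>
  1: (0,1).acc=65  regs=<65,7>
  2: (0,0).acc=0  regs=<0,0>
  2: (0,1).acc=16  regs=<16,2>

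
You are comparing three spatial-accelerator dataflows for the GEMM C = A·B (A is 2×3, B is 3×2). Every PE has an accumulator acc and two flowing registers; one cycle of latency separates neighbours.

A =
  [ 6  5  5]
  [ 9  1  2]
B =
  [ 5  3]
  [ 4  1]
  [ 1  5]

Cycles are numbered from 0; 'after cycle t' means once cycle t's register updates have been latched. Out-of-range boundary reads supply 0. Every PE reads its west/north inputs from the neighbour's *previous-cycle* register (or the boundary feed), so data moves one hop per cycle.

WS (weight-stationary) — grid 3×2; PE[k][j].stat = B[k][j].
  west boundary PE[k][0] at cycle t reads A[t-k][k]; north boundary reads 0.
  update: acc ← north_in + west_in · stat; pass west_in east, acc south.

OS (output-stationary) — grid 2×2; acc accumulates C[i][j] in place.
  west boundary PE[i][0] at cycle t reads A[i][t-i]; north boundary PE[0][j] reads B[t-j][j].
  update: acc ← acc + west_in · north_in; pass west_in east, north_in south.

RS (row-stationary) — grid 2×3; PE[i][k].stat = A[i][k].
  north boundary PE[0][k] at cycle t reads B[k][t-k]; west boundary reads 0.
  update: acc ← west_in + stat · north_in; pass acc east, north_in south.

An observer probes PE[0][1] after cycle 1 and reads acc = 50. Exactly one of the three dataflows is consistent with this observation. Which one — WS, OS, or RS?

dataflow = RS

— WS: 3×2; PE[0][1] trace:
  step 0 · PE0,1: acc=0; fwd→0 fwd↓0
  step 1 · PE0,1: acc=18; fwd→6 fwd↓18
— OS: 2×2; PE[0][1] trace:
  step 0 · PE0,1: acc=0; fwd→0 fwd↓0
  step 1 · PE0,1: acc=18; fwd→6 fwd↓3
— RS: 2×3; PE[0][1] trace:
  step 0 · PE0,1: acc=0; fwd→0 fwd↓0
  step 1 · PE0,1: acc=50; fwd→50 fwd↓4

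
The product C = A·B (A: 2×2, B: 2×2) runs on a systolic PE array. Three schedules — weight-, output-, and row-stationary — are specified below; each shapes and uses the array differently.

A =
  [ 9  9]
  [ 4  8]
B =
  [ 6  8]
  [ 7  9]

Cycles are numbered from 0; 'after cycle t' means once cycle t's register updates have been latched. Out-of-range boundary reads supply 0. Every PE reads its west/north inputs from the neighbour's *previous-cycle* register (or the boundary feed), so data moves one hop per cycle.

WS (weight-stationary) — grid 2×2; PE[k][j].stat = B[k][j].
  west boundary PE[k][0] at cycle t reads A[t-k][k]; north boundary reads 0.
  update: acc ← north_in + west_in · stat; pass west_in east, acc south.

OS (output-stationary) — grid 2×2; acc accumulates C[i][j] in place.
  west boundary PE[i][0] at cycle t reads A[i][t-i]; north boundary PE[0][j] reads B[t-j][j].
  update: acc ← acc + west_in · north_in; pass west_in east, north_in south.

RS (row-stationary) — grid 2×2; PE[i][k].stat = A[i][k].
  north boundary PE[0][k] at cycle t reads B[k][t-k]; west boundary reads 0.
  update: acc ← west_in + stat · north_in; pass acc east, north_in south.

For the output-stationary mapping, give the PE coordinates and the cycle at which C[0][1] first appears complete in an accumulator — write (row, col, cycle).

OS — PE[0][1] is where C[0][1] collects:
  step 0 · PE0,1: acc=0; fwd→0 fwd↓0
  step 1 · PE0,1: acc=72; fwd→9 fwd↓8
  step 2 · PE0,1: acc=153; fwd→9 fwd↓9

(row, col, cycle) = (0, 1, 2)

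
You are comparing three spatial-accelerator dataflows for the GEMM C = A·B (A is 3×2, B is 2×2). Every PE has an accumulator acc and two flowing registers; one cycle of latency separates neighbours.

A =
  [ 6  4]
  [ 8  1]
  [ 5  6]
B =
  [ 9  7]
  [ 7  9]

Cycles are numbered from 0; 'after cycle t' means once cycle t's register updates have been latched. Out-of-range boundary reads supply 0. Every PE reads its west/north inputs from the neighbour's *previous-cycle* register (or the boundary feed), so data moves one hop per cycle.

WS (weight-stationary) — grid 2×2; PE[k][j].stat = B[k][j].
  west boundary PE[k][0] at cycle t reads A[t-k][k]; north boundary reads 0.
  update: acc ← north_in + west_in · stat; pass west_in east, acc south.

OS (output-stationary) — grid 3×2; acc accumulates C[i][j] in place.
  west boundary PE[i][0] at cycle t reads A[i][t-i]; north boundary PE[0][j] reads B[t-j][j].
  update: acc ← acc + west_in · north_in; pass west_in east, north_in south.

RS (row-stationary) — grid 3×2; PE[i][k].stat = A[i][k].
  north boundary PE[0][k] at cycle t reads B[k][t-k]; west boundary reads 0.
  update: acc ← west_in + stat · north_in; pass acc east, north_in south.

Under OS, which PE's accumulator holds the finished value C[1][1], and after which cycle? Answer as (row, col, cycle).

OS: C[1][1] accumulates in PE[1][1]:
  @0  [1,1]  acc 0  |  →0  ↓0
  @1  [1,1]  acc 0  |  →0  ↓0
  @2  [1,1]  acc 56  |  →8  ↓7
  @3  [1,1]  acc 65  |  →1  ↓9

(row, col, cycle) = (1, 1, 3)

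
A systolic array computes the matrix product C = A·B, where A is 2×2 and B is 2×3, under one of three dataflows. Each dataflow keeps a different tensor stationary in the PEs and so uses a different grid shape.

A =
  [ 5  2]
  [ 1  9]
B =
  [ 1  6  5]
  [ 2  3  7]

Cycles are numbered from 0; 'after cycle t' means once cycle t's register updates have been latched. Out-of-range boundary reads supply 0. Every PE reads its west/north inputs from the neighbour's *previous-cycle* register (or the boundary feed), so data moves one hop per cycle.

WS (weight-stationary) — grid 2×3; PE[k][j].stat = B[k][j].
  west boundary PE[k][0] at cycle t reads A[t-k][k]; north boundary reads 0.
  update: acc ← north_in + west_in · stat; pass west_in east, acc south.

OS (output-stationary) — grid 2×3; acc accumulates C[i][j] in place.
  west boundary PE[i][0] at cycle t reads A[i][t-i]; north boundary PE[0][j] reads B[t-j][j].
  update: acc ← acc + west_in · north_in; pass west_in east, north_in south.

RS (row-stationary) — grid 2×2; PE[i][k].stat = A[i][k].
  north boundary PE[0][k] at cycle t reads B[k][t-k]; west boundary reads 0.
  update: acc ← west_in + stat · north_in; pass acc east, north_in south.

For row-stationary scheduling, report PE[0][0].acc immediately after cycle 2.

RS on a 2×2 grid — tracing PE[0][0] and its feeders:
  0: (0,0).acc=5  regs=<5,1>
  1: (0,0).acc=30  regs=<30,6>
  2: (0,0).acc=25  regs=<25,5>

PE[0][0].acc = 25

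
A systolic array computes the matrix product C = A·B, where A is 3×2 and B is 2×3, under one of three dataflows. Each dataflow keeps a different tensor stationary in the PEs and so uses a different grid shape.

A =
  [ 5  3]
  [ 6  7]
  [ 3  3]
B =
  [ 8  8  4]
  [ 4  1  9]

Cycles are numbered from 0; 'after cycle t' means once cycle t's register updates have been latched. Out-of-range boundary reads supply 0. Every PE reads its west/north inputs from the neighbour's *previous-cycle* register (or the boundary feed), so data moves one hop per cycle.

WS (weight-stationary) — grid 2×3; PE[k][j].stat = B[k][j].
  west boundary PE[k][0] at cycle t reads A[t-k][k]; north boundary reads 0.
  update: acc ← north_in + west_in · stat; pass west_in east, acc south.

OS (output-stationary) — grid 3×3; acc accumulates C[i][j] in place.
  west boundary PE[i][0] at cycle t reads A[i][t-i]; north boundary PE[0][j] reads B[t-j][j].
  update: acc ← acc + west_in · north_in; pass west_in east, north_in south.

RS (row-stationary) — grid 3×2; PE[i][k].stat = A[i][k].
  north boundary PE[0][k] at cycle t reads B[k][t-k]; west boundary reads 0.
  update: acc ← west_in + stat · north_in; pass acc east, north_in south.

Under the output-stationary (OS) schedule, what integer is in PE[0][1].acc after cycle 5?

PE[0][1].acc = 43

Tracing OS — 3×3 array, target PE[0][1]:
  after 0 — PE[0][0] acc=40, pass-E 5, pass-S 8
  after 0 — PE[0][1] acc=0, pass-E 0, pass-S 0
  after 1 — PE[0][0] acc=52, pass-E 3, pass-S 4
  after 1 — PE[0][1] acc=40, pass-E 5, pass-S 8
  after 2 — PE[0][0] acc=52, pass-E 0, pass-S 0
  after 2 — PE[0][1] acc=43, pass-E 3, pass-S 1
  after 3 — PE[0][0] acc=52, pass-E 0, pass-S 0
  after 3 — PE[0][1] acc=43, pass-E 0, pass-S 0
  after 4 — PE[0][0] acc=52, pass-E 0, pass-S 0
  after 4 — PE[0][1] acc=43, pass-E 0, pass-S 0
  after 5 — PE[0][0] acc=52, pass-E 0, pass-S 0
  after 5 — PE[0][1] acc=43, pass-E 0, pass-S 0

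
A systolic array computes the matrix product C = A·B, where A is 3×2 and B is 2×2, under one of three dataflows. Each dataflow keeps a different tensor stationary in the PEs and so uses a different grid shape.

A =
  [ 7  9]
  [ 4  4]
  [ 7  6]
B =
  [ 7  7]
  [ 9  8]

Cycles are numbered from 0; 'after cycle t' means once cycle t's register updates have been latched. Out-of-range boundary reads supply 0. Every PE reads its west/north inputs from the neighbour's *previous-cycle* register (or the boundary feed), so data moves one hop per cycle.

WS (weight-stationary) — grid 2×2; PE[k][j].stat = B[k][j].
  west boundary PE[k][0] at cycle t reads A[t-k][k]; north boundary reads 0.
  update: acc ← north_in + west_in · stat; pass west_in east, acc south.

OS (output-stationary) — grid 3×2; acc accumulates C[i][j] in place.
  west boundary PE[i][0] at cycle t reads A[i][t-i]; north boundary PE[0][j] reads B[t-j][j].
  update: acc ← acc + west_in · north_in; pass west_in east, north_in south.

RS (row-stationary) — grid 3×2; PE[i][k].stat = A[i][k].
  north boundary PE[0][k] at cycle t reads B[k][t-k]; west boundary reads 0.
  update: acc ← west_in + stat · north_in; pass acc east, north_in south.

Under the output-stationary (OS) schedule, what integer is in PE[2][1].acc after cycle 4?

PE[2][1].acc = 97

OS 3×2: PE[2][1] cycle-by-cycle (with neighbour feeds):
  cycle 0: PE[1][1] → acc 0, east 0, south 0
  cycle 0: PE[2][0] → acc 0, east 0, south 0
  cycle 0: PE[2][1] → acc 0, east 0, south 0
  cycle 1: PE[1][1] → acc 0, east 0, south 0
  cycle 1: PE[2][0] → acc 0, east 0, south 0
  cycle 1: PE[2][1] → acc 0, east 0, south 0
  cycle 2: PE[1][1] → acc 28, east 4, south 7
  cycle 2: PE[2][0] → acc 49, east 7, south 7
  cycle 2: PE[2][1] → acc 0, east 0, south 0
  cycle 3: PE[1][1] → acc 60, east 4, south 8
  cycle 3: PE[2][0] → acc 103, east 6, south 9
  cycle 3: PE[2][1] → acc 49, east 7, south 7
  cycle 4: PE[1][1] → acc 60, east 0, south 0
  cycle 4: PE[2][0] → acc 103, east 0, south 0
  cycle 4: PE[2][1] → acc 97, east 6, south 8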